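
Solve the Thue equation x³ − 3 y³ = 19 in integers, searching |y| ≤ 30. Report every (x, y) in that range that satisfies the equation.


The equation is x³ - 3y³ = 19. For fixed y, x³ = 3·y³ + 19, so a solution requires the RHS to be a perfect cube.
Strategy: iterate y from -30 to 30, compute RHS = 3·y³ + 19, and check whether it is a (positive or negative) perfect cube.
Check small values of y:
  y = 0: RHS = 19 is not a perfect cube.
  y = 1: RHS = 22 is not a perfect cube.
  y = -1: RHS = 16 is not a perfect cube.
  y = 2: RHS = 43 is not a perfect cube.
  y = -2: RHS = -5 is not a perfect cube.
  y = 3: RHS = 100 is not a perfect cube.
  y = -3: RHS = -62 is not a perfect cube.
Continuing the search up to |y| = 30 finds no solutions either.
No (x, y) in the scanned range satisfies the equation.

No integer solutions with |y| ≤ 30.


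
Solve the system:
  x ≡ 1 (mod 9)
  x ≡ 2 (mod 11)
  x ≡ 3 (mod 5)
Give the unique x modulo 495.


Moduli 9, 11, 5 are pairwise coprime; by CRT there is a unique solution modulo M = 9 · 11 · 5 = 495.
Solve pairwise, accumulating the modulus:
  Start with x ≡ 1 (mod 9).
  Combine with x ≡ 2 (mod 11): since gcd(9, 11) = 1, we get a unique residue mod 99.
    Write x = 1 + 9·t and substitute into x ≡ 2 (mod 11): 9·t ≡ 2 − 1 = 1 (mod 11).
    The inverse of 9 mod 11 is 5 (since 9·5 = 45 = 4·11 + 1), so t ≡ 5·1 = 5 ≡ 5 (mod 11).
    Then x = 1 + 9·5 = 46, valid modulo lcm(9, 11) = 99: x ≡ 46 (mod 99).
  Combine with x ≡ 3 (mod 5): since gcd(99, 5) = 1, we get a unique residue mod 495.
    Write x = 46 + 99·t and substitute into x ≡ 3 (mod 5): 99·t ≡ 3 − 46 = -43 (mod 5).
    Reduce coefficients mod 5: 4·t ≡ 2 (mod 5).
    The inverse of 4 mod 5 is 4 (since 4·4 = 16 = 3·5 + 1), so t ≡ 4·2 = 8 ≡ 3 (mod 5).
    Then x = 46 + 99·3 = 343, valid modulo lcm(99, 5) = 495: x ≡ 343 (mod 495).
Verify: 343 mod 9 = 1 ✓, 343 mod 11 = 2 ✓, 343 mod 5 = 3 ✓.

x ≡ 343 (mod 495).


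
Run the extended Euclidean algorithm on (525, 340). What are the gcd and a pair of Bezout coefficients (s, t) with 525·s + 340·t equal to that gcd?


Euclidean algorithm on (525, 340) — divide until remainder is 0:
  525 = 1 · 340 + 185
  340 = 1 · 185 + 155
  185 = 1 · 155 + 30
  155 = 5 · 30 + 5
  30 = 6 · 5 + 0
gcd(525, 340) = 5.
Track Bezout coefficients alongside the remainders: start with r₀ = 525 = a·1 + b·0 (s = 1, t = 0) and r₁ = 340 = a·0 + b·1 (s = 0, t = 1); each new remainder r_{k+1} = r_{k-1} − q_k·r_k inherits s_{k+1} = s_{k-1} − q_k·s_k, t_{k+1} = t_{k-1} − q_k·t_k, so r_k = a·s_k + b·t_k at every step:
  q = 1: r = 185, s = 1 − 1·0 = 1, t = 0 − 1·1 = -1  (check: 525·1 + 340·(-1) = 185)
  q = 1: r = 155, s = 0 − 1·1 = -1, t = 1 − 1·(-1) = 2  (check: 525·(-1) + 340·2 = 155)
  q = 1: r = 30, s = 1 − 1·(-1) = 2, t = -1 − 1·2 = -3  (check: 525·2 + 340·(-3) = 30)
  q = 5: r = 5, s = -1 − 5·2 = -11, t = 2 − 5·(-3) = 17  (check: 525·(-11) + 340·17 = 5)
The row with r = 5 (the gcd) gives the Bezout coefficients s = -11, t = 17.
Result: 525 · (-11) + 340 · (17) = 5.

gcd(525, 340) = 5; s = -11, t = 17 (check: 525·(-11) + 340·17 = 5).


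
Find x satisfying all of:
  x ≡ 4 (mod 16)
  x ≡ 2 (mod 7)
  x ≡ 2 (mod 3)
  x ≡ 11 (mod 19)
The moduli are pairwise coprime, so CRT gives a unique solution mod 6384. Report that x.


Product of moduli M = 16 · 7 · 3 · 19 = 6384.
Merge one congruence at a time:
  Start: x ≡ 4 (mod 16).
  Combine with x ≡ 2 (mod 7); new modulus lcm = 112.
    Write x = 4 + 16·t and substitute into x ≡ 2 (mod 7): 16·t ≡ 2 − 4 = -2 (mod 7).
    Reduce coefficients mod 7: 2·t ≡ 5 (mod 7).
    The inverse of 2 mod 7 is 4 (since 2·4 = 8 = 1·7 + 1), so t ≡ 4·5 = 20 ≡ 6 (mod 7).
    Then x = 4 + 16·6 = 100, valid modulo lcm(16, 7) = 112: x ≡ 100 (mod 112).
  Combine with x ≡ 2 (mod 3); new modulus lcm = 336.
    Write x = 100 + 112·t and substitute into x ≡ 2 (mod 3): 112·t ≡ 2 − 100 = -98 (mod 3).
    Reduce coefficients mod 3: 1·t ≡ 1 (mod 3).
    So t ≡ 1 (mod 3).
    Then x = 100 + 112·1 = 212, valid modulo lcm(112, 3) = 336: x ≡ 212 (mod 336).
  Combine with x ≡ 11 (mod 19); new modulus lcm = 6384.
    Write x = 212 + 336·t and substitute into x ≡ 11 (mod 19): 336·t ≡ 11 − 212 = -201 (mod 19).
    Reduce coefficients mod 19: 13·t ≡ 8 (mod 19).
    The inverse of 13 mod 19 is 3 (since 13·3 = 39 = 2·19 + 1), so t ≡ 3·8 = 24 ≡ 5 (mod 19).
    Then x = 212 + 336·5 = 1892, valid modulo lcm(336, 19) = 6384: x ≡ 1892 (mod 6384).
Verify against each original: 1892 mod 16 = 4, 1892 mod 7 = 2, 1892 mod 3 = 2, 1892 mod 19 = 11.

x ≡ 1892 (mod 6384).


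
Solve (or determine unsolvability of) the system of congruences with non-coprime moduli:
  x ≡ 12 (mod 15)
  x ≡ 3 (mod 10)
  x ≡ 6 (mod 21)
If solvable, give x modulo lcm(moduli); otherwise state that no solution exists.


Moduli 15, 10, 21 are not pairwise coprime, so CRT works modulo lcm(m_i) when all pairwise compatibility conditions hold.
Pairwise compatibility: gcd(m_i, m_j) must divide a_i - a_j for every pair.
Merge one congruence at a time:
  Start: x ≡ 12 (mod 15).
  Combine with x ≡ 3 (mod 10): gcd(15, 10) = 5, and 3 - 12 = -9 is NOT divisible by 5.
    ⇒ system is inconsistent (no integer solution).

No solution (the system is inconsistent).


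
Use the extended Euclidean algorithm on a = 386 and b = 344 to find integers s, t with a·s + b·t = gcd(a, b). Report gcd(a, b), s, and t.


Euclidean algorithm on (386, 344) — divide until remainder is 0:
  386 = 1 · 344 + 42
  344 = 8 · 42 + 8
  42 = 5 · 8 + 2
  8 = 4 · 2 + 0
gcd(386, 344) = 2.
Track Bezout coefficients alongside the remainders: start with r₀ = 386 = a·1 + b·0 (s = 1, t = 0) and r₁ = 344 = a·0 + b·1 (s = 0, t = 1); each new remainder r_{k+1} = r_{k-1} − q_k·r_k inherits s_{k+1} = s_{k-1} − q_k·s_k, t_{k+1} = t_{k-1} − q_k·t_k, so r_k = a·s_k + b·t_k at every step:
  q = 1: r = 42, s = 1 − 1·0 = 1, t = 0 − 1·1 = -1  (check: 386·1 + 344·(-1) = 42)
  q = 8: r = 8, s = 0 − 8·1 = -8, t = 1 − 8·(-1) = 9  (check: 386·(-8) + 344·9 = 8)
  q = 5: r = 2, s = 1 − 5·(-8) = 41, t = -1 − 5·9 = -46  (check: 386·41 + 344·(-46) = 2)
The row with r = 2 (the gcd) gives the Bezout coefficients s = 41, t = -46.
Result: 386 · (41) + 344 · (-46) = 2.

gcd(386, 344) = 2; s = 41, t = -46 (check: 386·41 + 344·(-46) = 2).


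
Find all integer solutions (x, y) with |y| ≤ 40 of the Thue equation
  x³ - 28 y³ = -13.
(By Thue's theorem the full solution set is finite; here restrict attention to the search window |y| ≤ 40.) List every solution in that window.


The equation is x³ - 28y³ = -13. For fixed y, x³ = 28·y³ − 13, so a solution requires the RHS to be a perfect cube.
Strategy: iterate y from -40 to 40, compute RHS = 28·y³ − 13, and check whether it is a (positive or negative) perfect cube.
Check small values of y:
  y = 0: RHS = -13 is not a perfect cube.
  y = 1: RHS = 15 is not a perfect cube.
  y = -1: RHS = -41 is not a perfect cube.
  y = 2: RHS = 211 is not a perfect cube.
  y = -2: RHS = -237 is not a perfect cube.
  y = 3: RHS = 743 is not a perfect cube.
  y = -3: RHS = -769 is not a perfect cube.
Continuing the search up to |y| = 40 finds no solutions either.
No (x, y) in the scanned range satisfies the equation.

No integer solutions with |y| ≤ 40.


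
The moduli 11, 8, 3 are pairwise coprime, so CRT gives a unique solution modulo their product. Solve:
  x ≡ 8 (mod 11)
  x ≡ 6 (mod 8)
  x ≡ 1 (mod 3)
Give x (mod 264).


Moduli 11, 8, 3 are pairwise coprime; by CRT there is a unique solution modulo M = 11 · 8 · 3 = 264.
Solve pairwise, accumulating the modulus:
  Start with x ≡ 8 (mod 11).
  Combine with x ≡ 6 (mod 8): since gcd(11, 8) = 1, we get a unique residue mod 88.
    Write x = 8 + 11·t and substitute into x ≡ 6 (mod 8): 11·t ≡ 6 − 8 = -2 (mod 8).
    Reduce coefficients mod 8: 3·t ≡ 6 (mod 8).
    The inverse of 3 mod 8 is 3 (since 3·3 = 9 = 1·8 + 1), so t ≡ 3·6 = 18 ≡ 2 (mod 8).
    Then x = 8 + 11·2 = 30, valid modulo lcm(11, 8) = 88: x ≡ 30 (mod 88).
  Combine with x ≡ 1 (mod 3): since gcd(88, 3) = 1, we get a unique residue mod 264.
    Write x = 30 + 88·t and substitute into x ≡ 1 (mod 3): 88·t ≡ 1 − 30 = -29 (mod 3).
    Reduce coefficients mod 3: 1·t ≡ 1 (mod 3).
    So t ≡ 1 (mod 3).
    Then x = 30 + 88·1 = 118, valid modulo lcm(88, 3) = 264: x ≡ 118 (mod 264).
Verify: 118 mod 11 = 8 ✓, 118 mod 8 = 6 ✓, 118 mod 3 = 1 ✓.

x ≡ 118 (mod 264).


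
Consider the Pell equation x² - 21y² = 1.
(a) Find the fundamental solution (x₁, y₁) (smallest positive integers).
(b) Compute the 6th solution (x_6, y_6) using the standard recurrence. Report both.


Step 1: Find the fundamental solution (x₁, y₁) of x² - 21y² = 1.
  Expand √21 as a continued fraction. a₀ = ⌊√21⌋ = 4; iterate m_{k+1} = d_k·a_k − m_k, d_{k+1} = (21 − m_{k+1}²)/d_k, a_{k+1} = ⌊(a₀ + m_{k+1})/d_{k+1}⌋ (starting m₀ = 0, d₀ = 1), with convergents p_k = a_k·p_{k-1} + p_{k-2}, q_k = a_k·q_{k-1} + q_{k-2} (p₋₁ = 1, q₋₁ = 0):
  k = 0: a₀ = 4; p₀/q₀ = 4/1; p₀² − 21·q₀² = 16 − 21 = -5.
  k = 1: m = 4, d = 5, a = ⌊(4 + 4)/5⌋ = 1; p/q = (1·4 + 1)/(1·1 + 0) = 5/1; p² − 21·q² = 25 − 21 = 4.
  k = 2: m = 1, d = 4, a = ⌊(4 + 1)/4⌋ = 1; p/q = (1·5 + 4)/(1·1 + 1) = 9/2; p² − 21·q² = 81 − 84 = -3.
  k = 3: m = 3, d = 3, a = ⌊(4 + 3)/3⌋ = 2; p/q = (2·9 + 5)/(2·2 + 1) = 23/5; p² − 21·q² = 529 − 525 = 4.
  k = 4: m = 3, d = 4, a = ⌊(4 + 3)/4⌋ = 1; p/q = (1·23 + 9)/(1·5 + 2) = 32/7; p² − 21·q² = 1024 − 1029 = -5.
  k = 5: m = 1, d = 5, a = ⌊(4 + 1)/5⌋ = 1; p/q = (1·32 + 23)/(1·7 + 5) = 55/12; p² − 21·q² = 3025 − 3024 = 1.
  The first convergent with p² − 21·q² = 1 gives the fundamental solution (x₁, y₁) = (55, 12).
Step 2: Apply the recurrence (x_{n+1}, y_{n+1}) = (x₁x_n + 21y₁y_n, x₁y_n + y₁x_n) repeatedly.
  From (x_1, y_1) = (55, 12): x_2 = 55·55 + 21·12·12 = 6049; y_2 = 55·12 + 12·55 = 1320.
  From (x_2, y_2) = (6049, 1320): x_3 = 55·6049 + 21·12·1320 = 665335; y_3 = 55·1320 + 12·6049 = 145188.
  From (x_3, y_3) = (665335, 145188): x_4 = 55·665335 + 21·12·145188 = 73180801; y_4 = 55·145188 + 12·665335 = 15969360.
  From (x_4, y_4) = (73180801, 15969360): x_5 = 55·73180801 + 21·12·15969360 = 8049222775; y_5 = 55·15969360 + 12·73180801 = 1756484412.
  From (x_5, y_5) = (8049222775, 1756484412): x_6 = 55·8049222775 + 21·12·1756484412 = 885341324449; y_6 = 55·1756484412 + 12·8049222775 = 193197315960.
Step 3: Verify x_6² - 21·y_6² = 783829260777109485153601 - 783829260777109485153600 = 1 (should be 1). ✓

(x_1, y_1) = (55, 12); (x_6, y_6) = (885341324449, 193197315960).


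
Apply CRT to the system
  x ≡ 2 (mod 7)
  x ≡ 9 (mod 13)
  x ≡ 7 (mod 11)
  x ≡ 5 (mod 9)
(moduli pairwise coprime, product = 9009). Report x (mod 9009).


Product of moduli M = 7 · 13 · 11 · 9 = 9009.
Merge one congruence at a time:
  Start: x ≡ 2 (mod 7).
  Combine with x ≡ 9 (mod 13); new modulus lcm = 91.
    Write x = 2 + 7·t and substitute into x ≡ 9 (mod 13): 7·t ≡ 9 − 2 = 7 (mod 13).
    The inverse of 7 mod 13 is 2 (since 7·2 = 14 = 1·13 + 1), so t ≡ 2·7 = 14 ≡ 1 (mod 13).
    Then x = 2 + 7·1 = 9, valid modulo lcm(7, 13) = 91: x ≡ 9 (mod 91).
  Combine with x ≡ 7 (mod 11); new modulus lcm = 1001.
    Write x = 9 + 91·t and substitute into x ≡ 7 (mod 11): 91·t ≡ 7 − 9 = -2 (mod 11).
    Reduce coefficients mod 11: 3·t ≡ 9 (mod 11).
    The inverse of 3 mod 11 is 4 (since 3·4 = 12 = 1·11 + 1), so t ≡ 4·9 = 36 ≡ 3 (mod 11).
    Then x = 9 + 91·3 = 282, valid modulo lcm(91, 11) = 1001: x ≡ 282 (mod 1001).
  Combine with x ≡ 5 (mod 9); new modulus lcm = 9009.
    Write x = 282 + 1001·t and substitute into x ≡ 5 (mod 9): 1001·t ≡ 5 − 282 = -277 (mod 9).
    Reduce coefficients mod 9: 2·t ≡ 2 (mod 9).
    The inverse of 2 mod 9 is 5 (since 2·5 = 10 = 1·9 + 1), so t ≡ 5·2 = 10 ≡ 1 (mod 9).
    Then x = 282 + 1001·1 = 1283, valid modulo lcm(1001, 9) = 9009: x ≡ 1283 (mod 9009).
Verify against each original: 1283 mod 7 = 2, 1283 mod 13 = 9, 1283 mod 11 = 7, 1283 mod 9 = 5.

x ≡ 1283 (mod 9009).


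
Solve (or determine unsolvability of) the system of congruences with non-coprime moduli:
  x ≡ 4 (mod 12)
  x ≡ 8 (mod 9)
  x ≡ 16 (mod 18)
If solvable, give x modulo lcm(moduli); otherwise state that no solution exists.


Moduli 12, 9, 18 are not pairwise coprime, so CRT works modulo lcm(m_i) when all pairwise compatibility conditions hold.
Pairwise compatibility: gcd(m_i, m_j) must divide a_i - a_j for every pair.
Merge one congruence at a time:
  Start: x ≡ 4 (mod 12).
  Combine with x ≡ 8 (mod 9): gcd(12, 9) = 3, and 8 - 4 = 4 is NOT divisible by 3.
    ⇒ system is inconsistent (no integer solution).

No solution (the system is inconsistent).


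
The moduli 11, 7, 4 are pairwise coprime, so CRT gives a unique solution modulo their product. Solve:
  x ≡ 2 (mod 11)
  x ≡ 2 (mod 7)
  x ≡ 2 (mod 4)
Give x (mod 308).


Moduli 11, 7, 4 are pairwise coprime; by CRT there is a unique solution modulo M = 11 · 7 · 4 = 308.
Solve pairwise, accumulating the modulus:
  Start with x ≡ 2 (mod 11).
  Combine with x ≡ 2 (mod 7): since gcd(11, 7) = 1, we get a unique residue mod 77.
    Write x = 2 + 11·t and substitute into x ≡ 2 (mod 7): 11·t ≡ 2 − 2 = 0 (mod 7).
    Reduce coefficients mod 7: 4·t ≡ 0 (mod 7).
    The inverse of 4 mod 7 is 2 (since 4·2 = 8 = 1·7 + 1), so t ≡ 2·0 = 0 ≡ 0 (mod 7).
    Then x = 2 + 11·0 = 2, valid modulo lcm(11, 7) = 77: x ≡ 2 (mod 77).
  Combine with x ≡ 2 (mod 4): since gcd(77, 4) = 1, we get a unique residue mod 308.
    Write x = 2 + 77·t and substitute into x ≡ 2 (mod 4): 77·t ≡ 2 − 2 = 0 (mod 4).
    Reduce coefficients mod 4: 1·t ≡ 0 (mod 4).
    So t ≡ 0 (mod 4).
    Then x = 2 + 77·0 = 2, valid modulo lcm(77, 4) = 308: x ≡ 2 (mod 308).
Verify: 2 mod 11 = 2 ✓, 2 mod 7 = 2 ✓, 2 mod 4 = 2 ✓.

x ≡ 2 (mod 308).


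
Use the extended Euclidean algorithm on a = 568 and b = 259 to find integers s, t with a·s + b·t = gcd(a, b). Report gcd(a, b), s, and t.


Euclidean algorithm on (568, 259) — divide until remainder is 0:
  568 = 2 · 259 + 50
  259 = 5 · 50 + 9
  50 = 5 · 9 + 5
  9 = 1 · 5 + 4
  5 = 1 · 4 + 1
  4 = 4 · 1 + 0
gcd(568, 259) = 1.
Track Bezout coefficients alongside the remainders: start with r₀ = 568 = a·1 + b·0 (s = 1, t = 0) and r₁ = 259 = a·0 + b·1 (s = 0, t = 1); each new remainder r_{k+1} = r_{k-1} − q_k·r_k inherits s_{k+1} = s_{k-1} − q_k·s_k, t_{k+1} = t_{k-1} − q_k·t_k, so r_k = a·s_k + b·t_k at every step:
  q = 2: r = 50, s = 1 − 2·0 = 1, t = 0 − 2·1 = -2  (check: 568·1 + 259·(-2) = 50)
  q = 5: r = 9, s = 0 − 5·1 = -5, t = 1 − 5·(-2) = 11  (check: 568·(-5) + 259·11 = 9)
  q = 5: r = 5, s = 1 − 5·(-5) = 26, t = -2 − 5·11 = -57  (check: 568·26 + 259·(-57) = 5)
  q = 1: r = 4, s = -5 − 1·26 = -31, t = 11 − 1·(-57) = 68  (check: 568·(-31) + 259·68 = 4)
  q = 1: r = 1, s = 26 − 1·(-31) = 57, t = -57 − 1·68 = -125  (check: 568·57 + 259·(-125) = 1)
The row with r = 1 (the gcd) gives the Bezout coefficients s = 57, t = -125.
Result: 568 · (57) + 259 · (-125) = 1.

gcd(568, 259) = 1; s = 57, t = -125 (check: 568·57 + 259·(-125) = 1).


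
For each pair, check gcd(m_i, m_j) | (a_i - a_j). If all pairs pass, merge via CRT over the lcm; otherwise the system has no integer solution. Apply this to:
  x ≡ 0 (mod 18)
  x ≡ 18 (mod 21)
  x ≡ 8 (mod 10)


Moduli 18, 21, 10 are not pairwise coprime, so CRT works modulo lcm(m_i) when all pairwise compatibility conditions hold.
Pairwise compatibility: gcd(m_i, m_j) must divide a_i - a_j for every pair.
Merge one congruence at a time:
  Start: x ≡ 0 (mod 18).
  Combine with x ≡ 18 (mod 21): gcd(18, 21) = 3; 18 - 0 = 18, which IS divisible by 3, so compatible.
    Write x = 0 + 18·t and substitute into x ≡ 18 (mod 21): 18·t ≡ 18 − 0 = 18 (mod 21).
    Divide the congruence (and modulus) by g = 3: 6·t ≡ 6 (mod 7).
    The inverse of 6 mod 7 is 6 (since 6·6 = 36 = 5·7 + 1), so t ≡ 6·6 = 36 ≡ 1 (mod 7).
    Then x = 0 + 18·1 = 18, valid modulo lcm(18, 21) = 126: x ≡ 18 (mod 126).
  Combine with x ≡ 8 (mod 10): gcd(126, 10) = 2; 8 - 18 = -10, which IS divisible by 2, so compatible.
    Write x = 18 + 126·t and substitute into x ≡ 8 (mod 10): 126·t ≡ 8 − 18 = -10 (mod 10).
    Divide the congruence (and modulus) by g = 2: 63·t ≡ -5 (mod 5).
    Reduce coefficients mod 5: 3·t ≡ 0 (mod 5).
    The inverse of 3 mod 5 is 2 (since 3·2 = 6 = 1·5 + 1), so t ≡ 2·0 = 0 ≡ 0 (mod 5).
    Then x = 18 + 126·0 = 18, valid modulo lcm(126, 10) = 630: x ≡ 18 (mod 630).
Verify: 18 mod 18 = 0, 18 mod 21 = 18, 18 mod 10 = 8.

x ≡ 18 (mod 630).


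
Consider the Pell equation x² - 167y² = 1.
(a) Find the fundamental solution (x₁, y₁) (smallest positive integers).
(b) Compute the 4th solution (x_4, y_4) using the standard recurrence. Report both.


Step 1: Find the fundamental solution (x₁, y₁) of x² - 167y² = 1.
  Expand √167 as a continued fraction. a₀ = ⌊√167⌋ = 12; iterate m_{k+1} = d_k·a_k − m_k, d_{k+1} = (167 − m_{k+1}²)/d_k, a_{k+1} = ⌊(a₀ + m_{k+1})/d_{k+1}⌋ (starting m₀ = 0, d₀ = 1), with convergents p_k = a_k·p_{k-1} + p_{k-2}, q_k = a_k·q_{k-1} + q_{k-2} (p₋₁ = 1, q₋₁ = 0):
  k = 0: a₀ = 12; p₀/q₀ = 12/1; p₀² − 167·q₀² = 144 − 167 = -23.
  k = 1: m = 12, d = 23, a = ⌊(12 + 12)/23⌋ = 1; p/q = (1·12 + 1)/(1·1 + 0) = 13/1; p² − 167·q² = 169 − 167 = 2.
  k = 2: m = 11, d = 2, a = ⌊(12 + 11)/2⌋ = 11; p/q = (11·13 + 12)/(11·1 + 1) = 155/12; p² − 167·q² = 24025 − 24048 = -23.
  k = 3: m = 11, d = 23, a = ⌊(12 + 11)/23⌋ = 1; p/q = (1·155 + 13)/(1·12 + 1) = 168/13; p² − 167·q² = 28224 − 28223 = 1.
  The first convergent with p² − 167·q² = 1 gives the fundamental solution (x₁, y₁) = (168, 13).
Step 2: Apply the recurrence (x_{n+1}, y_{n+1}) = (x₁x_n + 167y₁y_n, x₁y_n + y₁x_n) repeatedly.
  From (x_1, y_1) = (168, 13): x_2 = 168·168 + 167·13·13 = 56447; y_2 = 168·13 + 13·168 = 4368.
  From (x_2, y_2) = (56447, 4368): x_3 = 168·56447 + 167·13·4368 = 18966024; y_3 = 168·4368 + 13·56447 = 1467635.
  From (x_3, y_3) = (18966024, 1467635): x_4 = 168·18966024 + 167·13·1467635 = 6372527617; y_4 = 168·1467635 + 13·18966024 = 493120992.
Step 3: Verify x_4² - 167·y_4² = 40609108229427698689 - 40609108229427698688 = 1 (should be 1). ✓

(x_1, y_1) = (168, 13); (x_4, y_4) = (6372527617, 493120992).


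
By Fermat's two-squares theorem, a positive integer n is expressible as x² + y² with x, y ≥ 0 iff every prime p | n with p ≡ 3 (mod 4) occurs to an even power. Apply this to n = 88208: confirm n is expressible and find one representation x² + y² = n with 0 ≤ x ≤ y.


Step 1: Factor n = 88208 = 2^4 · 37 · 149.
Step 2: Check the mod-4 condition on each prime factor: 2 = 2 (special); 37 ≡ 1 (mod 4), exponent 1; 149 ≡ 1 (mod 4), exponent 1.
All primes ≡ 3 (mod 4) appear to even exponent (or don't appear), so by the two-squares theorem n IS expressible as a sum of two squares.
Step 3: Build a representation. Group n = k² · m with k = 4 and m = 37 · 149 = 5513 (a product of primes ≡ 1 (mod 4)); a representation of m scales to one of n via (k·x)² + (k·y)² = k²(x² + y²). Each prime p ≡ 1 (mod 4) is itself a sum of two squares; find a² by testing p − a² for a perfect square:
  37: 37 − 1² = 36 = 6² ⇒ 37 = 1² + 6².
  149: 149 − 1² = 148, 149 − 2² = 145, 149 − 3² = 140, 149 − 4² = 133, 149 − 5² = 124, 149 − 6² = 113, 149 − 7² = 100 = 10² ⇒ 149 = 7² + 10².
  Combine using the Brahmagupta–Fibonacci identity (a² + b²)(c² + d²) = (ac − bd)² + (ad + bc)² = (ac + bd)² + (ad − bc)²:
  37 · 149 = 5513: from (1² + 6²)(7² + 10²), take (1·7 − 6·10, 1·10 + 6·7) = (7 − 60, 10 + 42) = (-53, 52); dropping signs (only squares matter) gives (53, 52); check 53² + 52² = 2809 + 2704 = 5513 ✓.
  Scale by k = 4: (4·53, 4·52) = (212, 208).
Step 4: Order so x ≤ y and verify: 208² + 212² = 43264 + 44944 = 88208 = n. ✓

n = 88208 = 208² + 212² (one valid representation with x ≤ y).


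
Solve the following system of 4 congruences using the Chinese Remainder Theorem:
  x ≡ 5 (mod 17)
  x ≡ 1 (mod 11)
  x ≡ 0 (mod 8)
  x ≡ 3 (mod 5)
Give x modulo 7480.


Product of moduli M = 17 · 11 · 8 · 5 = 7480.
Merge one congruence at a time:
  Start: x ≡ 5 (mod 17).
  Combine with x ≡ 1 (mod 11); new modulus lcm = 187.
    Write x = 5 + 17·t and substitute into x ≡ 1 (mod 11): 17·t ≡ 1 − 5 = -4 (mod 11).
    Reduce coefficients mod 11: 6·t ≡ 7 (mod 11).
    The inverse of 6 mod 11 is 2 (since 6·2 = 12 = 1·11 + 1), so t ≡ 2·7 = 14 ≡ 3 (mod 11).
    Then x = 5 + 17·3 = 56, valid modulo lcm(17, 11) = 187: x ≡ 56 (mod 187).
  Combine with x ≡ 0 (mod 8); new modulus lcm = 1496.
    Write x = 56 + 187·t and substitute into x ≡ 0 (mod 8): 187·t ≡ 0 − 56 = -56 (mod 8).
    Reduce coefficients mod 8: 3·t ≡ 0 (mod 8).
    The inverse of 3 mod 8 is 3 (since 3·3 = 9 = 1·8 + 1), so t ≡ 3·0 = 0 ≡ 0 (mod 8).
    Then x = 56 + 187·0 = 56, valid modulo lcm(187, 8) = 1496: x ≡ 56 (mod 1496).
  Combine with x ≡ 3 (mod 5); new modulus lcm = 7480.
    Write x = 56 + 1496·t and substitute into x ≡ 3 (mod 5): 1496·t ≡ 3 − 56 = -53 (mod 5).
    Reduce coefficients mod 5: 1·t ≡ 2 (mod 5).
    So t ≡ 2 (mod 5).
    Then x = 56 + 1496·2 = 3048, valid modulo lcm(1496, 5) = 7480: x ≡ 3048 (mod 7480).
Verify against each original: 3048 mod 17 = 5, 3048 mod 11 = 1, 3048 mod 8 = 0, 3048 mod 5 = 3.

x ≡ 3048 (mod 7480).


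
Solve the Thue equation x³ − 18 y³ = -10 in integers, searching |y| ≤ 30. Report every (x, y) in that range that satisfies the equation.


The equation is x³ - 18y³ = -10. For fixed y, x³ = 18·y³ − 10, so a solution requires the RHS to be a perfect cube.
Strategy: iterate y from -30 to 30, compute RHS = 18·y³ − 10, and check whether it is a (positive or negative) perfect cube.
Check small values of y:
  y = 0: RHS = -10 is not a perfect cube.
  y = 1: RHS = 8 = (2)³ ⇒ x = 2 works.
  y = -1: RHS = -28 is not a perfect cube.
  y = 2: RHS = 134 is not a perfect cube.
  y = -2: RHS = -154 is not a perfect cube.
  y = 3: RHS = 476 is not a perfect cube.
  y = -3: RHS = -496 is not a perfect cube.
Continuing the search up to |y| = 30 finds no further solutions beyond those listed.
Collected solutions: (2, 1).

Solutions (with |y| ≤ 30): (2, 1).


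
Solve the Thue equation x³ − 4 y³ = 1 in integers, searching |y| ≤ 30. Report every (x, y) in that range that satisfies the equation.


The equation is x³ - 4y³ = 1. For fixed y, x³ = 4·y³ + 1, so a solution requires the RHS to be a perfect cube.
Strategy: iterate y from -30 to 30, compute RHS = 4·y³ + 1, and check whether it is a (positive or negative) perfect cube.
Check small values of y:
  y = 0: RHS = 1 = (1)³ ⇒ x = 1 works.
  y = 1: RHS = 5 is not a perfect cube.
  y = -1: RHS = -3 is not a perfect cube.
  y = 2: RHS = 33 is not a perfect cube.
  y = -2: RHS = -31 is not a perfect cube.
  y = 3: RHS = 109 is not a perfect cube.
  y = -3: RHS = -107 is not a perfect cube.
Continuing the search up to |y| = 30 finds no further solutions beyond those listed.
Collected solutions: (1, 0).

Solutions (with |y| ≤ 30): (1, 0).


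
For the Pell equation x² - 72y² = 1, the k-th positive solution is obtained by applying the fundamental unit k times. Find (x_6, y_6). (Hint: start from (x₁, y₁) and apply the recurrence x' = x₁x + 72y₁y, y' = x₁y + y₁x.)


Step 1: Find the fundamental solution (x₁, y₁) of x² - 72y² = 1.
  Expand √72 as a continued fraction. a₀ = ⌊√72⌋ = 8; iterate m_{k+1} = d_k·a_k − m_k, d_{k+1} = (72 − m_{k+1}²)/d_k, a_{k+1} = ⌊(a₀ + m_{k+1})/d_{k+1}⌋ (starting m₀ = 0, d₀ = 1), with convergents p_k = a_k·p_{k-1} + p_{k-2}, q_k = a_k·q_{k-1} + q_{k-2} (p₋₁ = 1, q₋₁ = 0):
  k = 0: a₀ = 8; p₀/q₀ = 8/1; p₀² − 72·q₀² = 64 − 72 = -8.
  k = 1: m = 8, d = 8, a = ⌊(8 + 8)/8⌋ = 2; p/q = (2·8 + 1)/(2·1 + 0) = 17/2; p² − 72·q² = 289 − 288 = 1.
  The first convergent with p² − 72·q² = 1 gives the fundamental solution (x₁, y₁) = (17, 2).
Step 2: Apply the recurrence (x_{n+1}, y_{n+1}) = (x₁x_n + 72y₁y_n, x₁y_n + y₁x_n) repeatedly.
  From (x_1, y_1) = (17, 2): x_2 = 17·17 + 72·2·2 = 577; y_2 = 17·2 + 2·17 = 68.
  From (x_2, y_2) = (577, 68): x_3 = 17·577 + 72·2·68 = 19601; y_3 = 17·68 + 2·577 = 2310.
  From (x_3, y_3) = (19601, 2310): x_4 = 17·19601 + 72·2·2310 = 665857; y_4 = 17·2310 + 2·19601 = 78472.
  From (x_4, y_4) = (665857, 78472): x_5 = 17·665857 + 72·2·78472 = 22619537; y_5 = 17·78472 + 2·665857 = 2665738.
  From (x_5, y_5) = (22619537, 2665738): x_6 = 17·22619537 + 72·2·2665738 = 768398401; y_6 = 17·2665738 + 2·22619537 = 90556620.
Step 3: Verify x_6² - 72·y_6² = 590436102659356801 - 590436102659356800 = 1 (should be 1). ✓

(x_1, y_1) = (17, 2); (x_6, y_6) = (768398401, 90556620).


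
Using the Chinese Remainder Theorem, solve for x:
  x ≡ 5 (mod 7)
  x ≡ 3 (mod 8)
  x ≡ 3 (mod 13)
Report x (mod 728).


Moduli 7, 8, 13 are pairwise coprime; by CRT there is a unique solution modulo M = 7 · 8 · 13 = 728.
Solve pairwise, accumulating the modulus:
  Start with x ≡ 5 (mod 7).
  Combine with x ≡ 3 (mod 8): since gcd(7, 8) = 1, we get a unique residue mod 56.
    Write x = 5 + 7·t and substitute into x ≡ 3 (mod 8): 7·t ≡ 3 − 5 = -2 (mod 8).
    Reduce coefficients mod 8: 7·t ≡ 6 (mod 8).
    The inverse of 7 mod 8 is 7 (since 7·7 = 49 = 6·8 + 1), so t ≡ 7·6 = 42 ≡ 2 (mod 8).
    Then x = 5 + 7·2 = 19, valid modulo lcm(7, 8) = 56: x ≡ 19 (mod 56).
  Combine with x ≡ 3 (mod 13): since gcd(56, 13) = 1, we get a unique residue mod 728.
    Write x = 19 + 56·t and substitute into x ≡ 3 (mod 13): 56·t ≡ 3 − 19 = -16 (mod 13).
    Reduce coefficients mod 13: 4·t ≡ 10 (mod 13).
    The inverse of 4 mod 13 is 10 (since 4·10 = 40 = 3·13 + 1), so t ≡ 10·10 = 100 ≡ 9 (mod 13).
    Then x = 19 + 56·9 = 523, valid modulo lcm(56, 13) = 728: x ≡ 523 (mod 728).
Verify: 523 mod 7 = 5 ✓, 523 mod 8 = 3 ✓, 523 mod 13 = 3 ✓.

x ≡ 523 (mod 728).


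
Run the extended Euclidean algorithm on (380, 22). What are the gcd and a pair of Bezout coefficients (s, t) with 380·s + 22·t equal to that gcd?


Euclidean algorithm on (380, 22) — divide until remainder is 0:
  380 = 17 · 22 + 6
  22 = 3 · 6 + 4
  6 = 1 · 4 + 2
  4 = 2 · 2 + 0
gcd(380, 22) = 2.
Track Bezout coefficients alongside the remainders: start with r₀ = 380 = a·1 + b·0 (s = 1, t = 0) and r₁ = 22 = a·0 + b·1 (s = 0, t = 1); each new remainder r_{k+1} = r_{k-1} − q_k·r_k inherits s_{k+1} = s_{k-1} − q_k·s_k, t_{k+1} = t_{k-1} − q_k·t_k, so r_k = a·s_k + b·t_k at every step:
  q = 17: r = 6, s = 1 − 17·0 = 1, t = 0 − 17·1 = -17  (check: 380·1 + 22·(-17) = 6)
  q = 3: r = 4, s = 0 − 3·1 = -3, t = 1 − 3·(-17) = 52  (check: 380·(-3) + 22·52 = 4)
  q = 1: r = 2, s = 1 − 1·(-3) = 4, t = -17 − 1·52 = -69  (check: 380·4 + 22·(-69) = 2)
The row with r = 2 (the gcd) gives the Bezout coefficients s = 4, t = -69.
Result: 380 · (4) + 22 · (-69) = 2.

gcd(380, 22) = 2; s = 4, t = -69 (check: 380·4 + 22·(-69) = 2).


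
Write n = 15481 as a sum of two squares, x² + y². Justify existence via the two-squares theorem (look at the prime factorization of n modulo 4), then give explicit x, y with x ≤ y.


Step 1: Factor n = 15481 = 113 · 137.
Step 2: Check the mod-4 condition on each prime factor: 113 ≡ 1 (mod 4), exponent 1; 137 ≡ 1 (mod 4), exponent 1.
All primes ≡ 3 (mod 4) appear to even exponent (or don't appear), so by the two-squares theorem n IS expressible as a sum of two squares.
Step 3: Build a representation. Here n = 113 · 137 is a product of primes ≡ 1 (mod 4). Each prime p ≡ 1 (mod 4) is itself a sum of two squares; find a² by testing p − a² for a perfect square:
  113: 113 − 1² = 112, 113 − 2² = 109, 113 − 3² = 104, 113 − 4² = 97, 113 − 5² = 88, 113 − 6² = 77, 113 − 7² = 64 = 8² ⇒ 113 = 7² + 8².
  137: 137 − 1² = 136, 137 − 2² = 133, 137 − 3² = 128, 137 − 4² = 121 = 11² ⇒ 137 = 4² + 11².
  Combine using the Brahmagupta–Fibonacci identity (a² + b²)(c² + d²) = (ac − bd)² + (ad + bc)² = (ac + bd)² + (ad − bc)²:
  113 · 137 = 15481: from (7² + 8²)(4² + 11²), take (7·4 − 8·11, 7·11 + 8·4) = (28 − 88, 77 + 32) = (-60, 109); dropping signs (only squares matter) gives (60, 109); check 60² + 109² = 3600 + 11881 = 15481 ✓.
Step 4: Order so x ≤ y and verify: 60² + 109² = 3600 + 11881 = 15481 = n. ✓

n = 15481 = 60² + 109² (one valid representation with x ≤ y).


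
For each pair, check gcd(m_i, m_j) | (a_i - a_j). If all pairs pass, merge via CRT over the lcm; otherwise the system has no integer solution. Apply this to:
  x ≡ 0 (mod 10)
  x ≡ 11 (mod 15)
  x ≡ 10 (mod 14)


Moduli 10, 15, 14 are not pairwise coprime, so CRT works modulo lcm(m_i) when all pairwise compatibility conditions hold.
Pairwise compatibility: gcd(m_i, m_j) must divide a_i - a_j for every pair.
Merge one congruence at a time:
  Start: x ≡ 0 (mod 10).
  Combine with x ≡ 11 (mod 15): gcd(10, 15) = 5, and 11 - 0 = 11 is NOT divisible by 5.
    ⇒ system is inconsistent (no integer solution).

No solution (the system is inconsistent).


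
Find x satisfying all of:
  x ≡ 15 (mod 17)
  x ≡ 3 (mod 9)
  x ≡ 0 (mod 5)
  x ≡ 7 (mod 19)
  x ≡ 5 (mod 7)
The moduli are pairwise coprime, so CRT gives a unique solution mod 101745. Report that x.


Product of moduli M = 17 · 9 · 5 · 19 · 7 = 101745.
Merge one congruence at a time:
  Start: x ≡ 15 (mod 17).
  Combine with x ≡ 3 (mod 9); new modulus lcm = 153.
    Write x = 15 + 17·t and substitute into x ≡ 3 (mod 9): 17·t ≡ 3 − 15 = -12 (mod 9).
    Reduce coefficients mod 9: 8·t ≡ 6 (mod 9).
    The inverse of 8 mod 9 is 8 (since 8·8 = 64 = 7·9 + 1), so t ≡ 8·6 = 48 ≡ 3 (mod 9).
    Then x = 15 + 17·3 = 66, valid modulo lcm(17, 9) = 153: x ≡ 66 (mod 153).
  Combine with x ≡ 0 (mod 5); new modulus lcm = 765.
    Write x = 66 + 153·t and substitute into x ≡ 0 (mod 5): 153·t ≡ 0 − 66 = -66 (mod 5).
    Reduce coefficients mod 5: 3·t ≡ 4 (mod 5).
    The inverse of 3 mod 5 is 2 (since 3·2 = 6 = 1·5 + 1), so t ≡ 2·4 = 8 ≡ 3 (mod 5).
    Then x = 66 + 153·3 = 525, valid modulo lcm(153, 5) = 765: x ≡ 525 (mod 765).
  Combine with x ≡ 7 (mod 19); new modulus lcm = 14535.
    Write x = 525 + 765·t and substitute into x ≡ 7 (mod 19): 765·t ≡ 7 − 525 = -518 (mod 19).
    Reduce coefficients mod 19: 5·t ≡ 14 (mod 19).
    The inverse of 5 mod 19 is 4 (since 5·4 = 20 = 1·19 + 1), so t ≡ 4·14 = 56 ≡ 18 (mod 19).
    Then x = 525 + 765·18 = 14295, valid modulo lcm(765, 19) = 14535: x ≡ 14295 (mod 14535).
  Combine with x ≡ 5 (mod 7); new modulus lcm = 101745.
    Write x = 14295 + 14535·t and substitute into x ≡ 5 (mod 7): 14535·t ≡ 5 − 14295 = -14290 (mod 7).
    Reduce coefficients mod 7: 3·t ≡ 4 (mod 7).
    The inverse of 3 mod 7 is 5 (since 3·5 = 15 = 2·7 + 1), so t ≡ 5·4 = 20 ≡ 6 (mod 7).
    Then x = 14295 + 14535·6 = 101505, valid modulo lcm(14535, 7) = 101745: x ≡ 101505 (mod 101745).
Verify against each original: 101505 mod 17 = 15, 101505 mod 9 = 3, 101505 mod 5 = 0, 101505 mod 19 = 7, 101505 mod 7 = 5.

x ≡ 101505 (mod 101745).


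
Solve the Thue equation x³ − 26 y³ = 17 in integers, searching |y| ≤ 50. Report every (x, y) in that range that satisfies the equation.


The equation is x³ - 26y³ = 17. For fixed y, x³ = 26·y³ + 17, so a solution requires the RHS to be a perfect cube.
Strategy: iterate y from -50 to 50, compute RHS = 26·y³ + 17, and check whether it is a (positive or negative) perfect cube.
Check small values of y:
  y = 0: RHS = 17 is not a perfect cube.
  y = 1: RHS = 43 is not a perfect cube.
  y = -1: RHS = -9 is not a perfect cube.
  y = 2: RHS = 225 is not a perfect cube.
  y = -2: RHS = -191 is not a perfect cube.
  y = 3: RHS = 719 is not a perfect cube.
  y = -3: RHS = -685 is not a perfect cube.
Continuing the search up to |y| = 50 finds no solutions either.
No (x, y) in the scanned range satisfies the equation.

No integer solutions with |y| ≤ 50.


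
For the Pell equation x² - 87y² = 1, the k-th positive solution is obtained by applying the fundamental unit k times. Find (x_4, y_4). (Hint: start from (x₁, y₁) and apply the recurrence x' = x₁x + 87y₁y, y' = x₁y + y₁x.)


Step 1: Find the fundamental solution (x₁, y₁) of x² - 87y² = 1.
  Expand √87 as a continued fraction. a₀ = ⌊√87⌋ = 9; iterate m_{k+1} = d_k·a_k − m_k, d_{k+1} = (87 − m_{k+1}²)/d_k, a_{k+1} = ⌊(a₀ + m_{k+1})/d_{k+1}⌋ (starting m₀ = 0, d₀ = 1), with convergents p_k = a_k·p_{k-1} + p_{k-2}, q_k = a_k·q_{k-1} + q_{k-2} (p₋₁ = 1, q₋₁ = 0):
  k = 0: a₀ = 9; p₀/q₀ = 9/1; p₀² − 87·q₀² = 81 − 87 = -6.
  k = 1: m = 9, d = 6, a = ⌊(9 + 9)/6⌋ = 3; p/q = (3·9 + 1)/(3·1 + 0) = 28/3; p² − 87·q² = 784 − 783 = 1.
  The first convergent with p² − 87·q² = 1 gives the fundamental solution (x₁, y₁) = (28, 3).
Step 2: Apply the recurrence (x_{n+1}, y_{n+1}) = (x₁x_n + 87y₁y_n, x₁y_n + y₁x_n) repeatedly.
  From (x_1, y_1) = (28, 3): x_2 = 28·28 + 87·3·3 = 1567; y_2 = 28·3 + 3·28 = 168.
  From (x_2, y_2) = (1567, 168): x_3 = 28·1567 + 87·3·168 = 87724; y_3 = 28·168 + 3·1567 = 9405.
  From (x_3, y_3) = (87724, 9405): x_4 = 28·87724 + 87·3·9405 = 4910977; y_4 = 28·9405 + 3·87724 = 526512.
Step 3: Verify x_4² - 87·y_4² = 24117695094529 - 24117695094528 = 1 (should be 1). ✓

(x_1, y_1) = (28, 3); (x_4, y_4) = (4910977, 526512).


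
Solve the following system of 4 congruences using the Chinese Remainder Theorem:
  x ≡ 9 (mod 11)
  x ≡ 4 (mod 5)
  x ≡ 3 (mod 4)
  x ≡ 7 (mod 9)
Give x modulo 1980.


Product of moduli M = 11 · 5 · 4 · 9 = 1980.
Merge one congruence at a time:
  Start: x ≡ 9 (mod 11).
  Combine with x ≡ 4 (mod 5); new modulus lcm = 55.
    Write x = 9 + 11·t and substitute into x ≡ 4 (mod 5): 11·t ≡ 4 − 9 = -5 (mod 5).
    Reduce coefficients mod 5: 1·t ≡ 0 (mod 5).
    So t ≡ 0 (mod 5).
    Then x = 9 + 11·0 = 9, valid modulo lcm(11, 5) = 55: x ≡ 9 (mod 55).
  Combine with x ≡ 3 (mod 4); new modulus lcm = 220.
    Write x = 9 + 55·t and substitute into x ≡ 3 (mod 4): 55·t ≡ 3 − 9 = -6 (mod 4).
    Reduce coefficients mod 4: 3·t ≡ 2 (mod 4).
    The inverse of 3 mod 4 is 3 (since 3·3 = 9 = 2·4 + 1), so t ≡ 3·2 = 6 ≡ 2 (mod 4).
    Then x = 9 + 55·2 = 119, valid modulo lcm(55, 4) = 220: x ≡ 119 (mod 220).
  Combine with x ≡ 7 (mod 9); new modulus lcm = 1980.
    Write x = 119 + 220·t and substitute into x ≡ 7 (mod 9): 220·t ≡ 7 − 119 = -112 (mod 9).
    Reduce coefficients mod 9: 4·t ≡ 5 (mod 9).
    The inverse of 4 mod 9 is 7 (since 4·7 = 28 = 3·9 + 1), so t ≡ 7·5 = 35 ≡ 8 (mod 9).
    Then x = 119 + 220·8 = 1879, valid modulo lcm(220, 9) = 1980: x ≡ 1879 (mod 1980).
Verify against each original: 1879 mod 11 = 9, 1879 mod 5 = 4, 1879 mod 4 = 3, 1879 mod 9 = 7.

x ≡ 1879 (mod 1980).


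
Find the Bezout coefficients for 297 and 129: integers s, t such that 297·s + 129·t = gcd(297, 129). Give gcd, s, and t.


Euclidean algorithm on (297, 129) — divide until remainder is 0:
  297 = 2 · 129 + 39
  129 = 3 · 39 + 12
  39 = 3 · 12 + 3
  12 = 4 · 3 + 0
gcd(297, 129) = 3.
Track Bezout coefficients alongside the remainders: start with r₀ = 297 = a·1 + b·0 (s = 1, t = 0) and r₁ = 129 = a·0 + b·1 (s = 0, t = 1); each new remainder r_{k+1} = r_{k-1} − q_k·r_k inherits s_{k+1} = s_{k-1} − q_k·s_k, t_{k+1} = t_{k-1} − q_k·t_k, so r_k = a·s_k + b·t_k at every step:
  q = 2: r = 39, s = 1 − 2·0 = 1, t = 0 − 2·1 = -2  (check: 297·1 + 129·(-2) = 39)
  q = 3: r = 12, s = 0 − 3·1 = -3, t = 1 − 3·(-2) = 7  (check: 297·(-3) + 129·7 = 12)
  q = 3: r = 3, s = 1 − 3·(-3) = 10, t = -2 − 3·7 = -23  (check: 297·10 + 129·(-23) = 3)
The row with r = 3 (the gcd) gives the Bezout coefficients s = 10, t = -23.
Result: 297 · (10) + 129 · (-23) = 3.

gcd(297, 129) = 3; s = 10, t = -23 (check: 297·10 + 129·(-23) = 3).


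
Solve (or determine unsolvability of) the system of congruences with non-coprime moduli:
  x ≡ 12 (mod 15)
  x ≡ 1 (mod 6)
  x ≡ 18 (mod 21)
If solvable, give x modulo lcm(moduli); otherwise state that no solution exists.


Moduli 15, 6, 21 are not pairwise coprime, so CRT works modulo lcm(m_i) when all pairwise compatibility conditions hold.
Pairwise compatibility: gcd(m_i, m_j) must divide a_i - a_j for every pair.
Merge one congruence at a time:
  Start: x ≡ 12 (mod 15).
  Combine with x ≡ 1 (mod 6): gcd(15, 6) = 3, and 1 - 12 = -11 is NOT divisible by 3.
    ⇒ system is inconsistent (no integer solution).

No solution (the system is inconsistent).


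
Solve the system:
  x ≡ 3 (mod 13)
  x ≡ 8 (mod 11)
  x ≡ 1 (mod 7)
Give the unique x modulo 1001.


Moduli 13, 11, 7 are pairwise coprime; by CRT there is a unique solution modulo M = 13 · 11 · 7 = 1001.
Solve pairwise, accumulating the modulus:
  Start with x ≡ 3 (mod 13).
  Combine with x ≡ 8 (mod 11): since gcd(13, 11) = 1, we get a unique residue mod 143.
    Write x = 3 + 13·t and substitute into x ≡ 8 (mod 11): 13·t ≡ 8 − 3 = 5 (mod 11).
    Reduce coefficients mod 11: 2·t ≡ 5 (mod 11).
    The inverse of 2 mod 11 is 6 (since 2·6 = 12 = 1·11 + 1), so t ≡ 6·5 = 30 ≡ 8 (mod 11).
    Then x = 3 + 13·8 = 107, valid modulo lcm(13, 11) = 143: x ≡ 107 (mod 143).
  Combine with x ≡ 1 (mod 7): since gcd(143, 7) = 1, we get a unique residue mod 1001.
    Write x = 107 + 143·t and substitute into x ≡ 1 (mod 7): 143·t ≡ 1 − 107 = -106 (mod 7).
    Reduce coefficients mod 7: 3·t ≡ 6 (mod 7).
    The inverse of 3 mod 7 is 5 (since 3·5 = 15 = 2·7 + 1), so t ≡ 5·6 = 30 ≡ 2 (mod 7).
    Then x = 107 + 143·2 = 393, valid modulo lcm(143, 7) = 1001: x ≡ 393 (mod 1001).
Verify: 393 mod 13 = 3 ✓, 393 mod 11 = 8 ✓, 393 mod 7 = 1 ✓.

x ≡ 393 (mod 1001).


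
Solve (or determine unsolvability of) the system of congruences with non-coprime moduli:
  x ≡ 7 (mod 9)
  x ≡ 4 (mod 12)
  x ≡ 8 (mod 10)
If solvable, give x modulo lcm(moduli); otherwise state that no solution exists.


Moduli 9, 12, 10 are not pairwise coprime, so CRT works modulo lcm(m_i) when all pairwise compatibility conditions hold.
Pairwise compatibility: gcd(m_i, m_j) must divide a_i - a_j for every pair.
Merge one congruence at a time:
  Start: x ≡ 7 (mod 9).
  Combine with x ≡ 4 (mod 12): gcd(9, 12) = 3; 4 - 7 = -3, which IS divisible by 3, so compatible.
    Write x = 7 + 9·t and substitute into x ≡ 4 (mod 12): 9·t ≡ 4 − 7 = -3 (mod 12).
    Divide the congruence (and modulus) by g = 3: 3·t ≡ -1 (mod 4).
    Reduce coefficients mod 4: 3·t ≡ 3 (mod 4).
    The inverse of 3 mod 4 is 3 (since 3·3 = 9 = 2·4 + 1), so t ≡ 3·3 = 9 ≡ 1 (mod 4).
    Then x = 7 + 9·1 = 16, valid modulo lcm(9, 12) = 36: x ≡ 16 (mod 36).
  Combine with x ≡ 8 (mod 10): gcd(36, 10) = 2; 8 - 16 = -8, which IS divisible by 2, so compatible.
    Write x = 16 + 36·t and substitute into x ≡ 8 (mod 10): 36·t ≡ 8 − 16 = -8 (mod 10).
    Divide the congruence (and modulus) by g = 2: 18·t ≡ -4 (mod 5).
    Reduce coefficients mod 5: 3·t ≡ 1 (mod 5).
    The inverse of 3 mod 5 is 2 (since 3·2 = 6 = 1·5 + 1), so t ≡ 2·1 = 2 ≡ 2 (mod 5).
    Then x = 16 + 36·2 = 88, valid modulo lcm(36, 10) = 180: x ≡ 88 (mod 180).
Verify: 88 mod 9 = 7, 88 mod 12 = 4, 88 mod 10 = 8.

x ≡ 88 (mod 180).


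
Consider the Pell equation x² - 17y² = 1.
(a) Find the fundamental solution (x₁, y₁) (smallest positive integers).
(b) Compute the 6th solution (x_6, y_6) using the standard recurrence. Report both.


Step 1: Find the fundamental solution (x₁, y₁) of x² - 17y² = 1.
  Expand √17 as a continued fraction. a₀ = ⌊√17⌋ = 4; iterate m_{k+1} = d_k·a_k − m_k, d_{k+1} = (17 − m_{k+1}²)/d_k, a_{k+1} = ⌊(a₀ + m_{k+1})/d_{k+1}⌋ (starting m₀ = 0, d₀ = 1), with convergents p_k = a_k·p_{k-1} + p_{k-2}, q_k = a_k·q_{k-1} + q_{k-2} (p₋₁ = 1, q₋₁ = 0):
  k = 0: a₀ = 4; p₀/q₀ = 4/1; p₀² − 17·q₀² = 16 − 17 = -1.
  k = 1: m = 4, d = 1, a = ⌊(4 + 4)/1⌋ = 8; p/q = (8·4 + 1)/(8·1 + 0) = 33/8; p² − 17·q² = 1089 − 1088 = 1.
  The first convergent with p² − 17·q² = 1 gives the fundamental solution (x₁, y₁) = (33, 8).
Step 2: Apply the recurrence (x_{n+1}, y_{n+1}) = (x₁x_n + 17y₁y_n, x₁y_n + y₁x_n) repeatedly.
  From (x_1, y_1) = (33, 8): x_2 = 33·33 + 17·8·8 = 2177; y_2 = 33·8 + 8·33 = 528.
  From (x_2, y_2) = (2177, 528): x_3 = 33·2177 + 17·8·528 = 143649; y_3 = 33·528 + 8·2177 = 34840.
  From (x_3, y_3) = (143649, 34840): x_4 = 33·143649 + 17·8·34840 = 9478657; y_4 = 33·34840 + 8·143649 = 2298912.
  From (x_4, y_4) = (9478657, 2298912): x_5 = 33·9478657 + 17·8·2298912 = 625447713; y_5 = 33·2298912 + 8·9478657 = 151693352.
  From (x_5, y_5) = (625447713, 151693352): x_6 = 33·625447713 + 17·8·151693352 = 41270070401; y_6 = 33·151693352 + 8·625447713 = 10009462320.
Step 3: Verify x_6² - 17·y_6² = 1703218710903496300801 - 1703218710903496300800 = 1 (should be 1). ✓

(x_1, y_1) = (33, 8); (x_6, y_6) = (41270070401, 10009462320).
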